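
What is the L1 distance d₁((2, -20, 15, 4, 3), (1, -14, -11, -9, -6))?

Σ|x_i - y_i| = |2 - 1| + |-20 - (-14)| + |15 - (-11)| + |4 - (-9)| + |3 - (-6)| = 1 + 6 + 26 + 13 + 9 = 55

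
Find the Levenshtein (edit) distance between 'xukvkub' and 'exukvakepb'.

Let D[i][j] be the edit distance between the first i characters of 'xukvkub' and the first j characters of 'exukvakepb', with D[i][0] = i, D[0][j] = j, and D[i][j] = D[i-1][j-1] if the characters match, else 1 + min(D[i-1][j], D[i][j-1], D[i-1][j-1]). Filling the table (rows: prefixes of 'xukvkub', columns: prefixes of 'exukvakepb'):
     ε  e  x  u  k  v  a  k  e  p  b
  ε  0  1  2  3  4  5  6  7  8  9 10
  x  1  1  1  2  3  4  5  6  7  8  9
  u  2  2  2  1  2  3  4  5  6  7  8
  k  3  3  3  2  1  2  3  4  5  6  7
  v  4  4  4  3  2  1  2  3  4  5  6
  k  5  5  5  4  3  2  2  2  3  4  5
  u  6  6  6  5  4  3  3  3  3  4  5
  b  7  7  7  6  5  4  4  4  4  4  4
The bottom-right entry gives D[7][10] = 4, so no sequence of fewer than 4 edits works. Backtracking through the table gives one optimal edit sequence (4 edits):
  xukvkub → exukvkub (ins e @1)
  exukvkub → exukvakub (ins a @6)
  exukvakub → exukvakeub (ins e @8)
  exukvakeub → exukvakepb (sub u→p @9)
Edit distance = 4.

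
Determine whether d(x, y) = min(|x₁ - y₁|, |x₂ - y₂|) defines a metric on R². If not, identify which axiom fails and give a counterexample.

No. d fails identity of indiscernibles: take x = (5, 0) and y = (5, 9). Then d(x,y) = min(|5 - 5|, |0 - 9|) = min(0, 9) = 0, yet x ≠ y.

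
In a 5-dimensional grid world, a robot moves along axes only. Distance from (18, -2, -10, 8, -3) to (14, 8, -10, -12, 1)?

Σ|x_i - y_i| = |18 - 14| + |-2 - 8| + |-10 - (-10)| + |8 - (-12)| + |-3 - 1| = 4 + 10 + 0 + 20 + 4 = 38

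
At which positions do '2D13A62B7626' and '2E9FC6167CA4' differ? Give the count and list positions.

Differing positions: 2, 3, 4, 5, 7, 8, 10, 11, 12. Hamming distance = 9.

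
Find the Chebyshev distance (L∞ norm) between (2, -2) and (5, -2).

max(|x_i - y_i|) = max(|2 - 5|, |-2 - (-2)|) = max(3, 0) = 3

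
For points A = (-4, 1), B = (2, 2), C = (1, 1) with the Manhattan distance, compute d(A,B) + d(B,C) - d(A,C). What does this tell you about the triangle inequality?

d(A,B) = 6 + 1 = 7, d(B,C) = 1 + 1 = 2, d(A,C) = 5 + 0 = 5.
d(A,B) + d(B,C) - d(A,C) = 7 + 2 - 5 = 9 - 5 = 4. This is ≥ 0, so the triangle inequality holds for these points.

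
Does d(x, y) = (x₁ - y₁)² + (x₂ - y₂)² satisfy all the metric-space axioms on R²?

No. The squared Euclidean distance fails the triangle inequality. Counterexample: x = (0, 0), y = (4, 4), z = (8, 8). d(x,z) = 8² + 8² = 128, but d(x,y) + d(y,z) = (4² + 4²) + (4² + 4²) = 32 + 32 = 64. Since 128 > 64, the triangle inequality is violated. (Note: √d, the ordinary Euclidean distance, IS a metric.)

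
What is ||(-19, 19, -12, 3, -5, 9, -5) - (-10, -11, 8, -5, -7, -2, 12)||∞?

max(|x_i - y_i|) = max(|-19 - (-10)|, |19 - (-11)|, |-12 - 8|, |3 - (-5)|, |-5 - (-7)|, |9 - (-2)|, |-5 - 12|) = max(9, 30, 20, 8, 2, 11, 17) = 30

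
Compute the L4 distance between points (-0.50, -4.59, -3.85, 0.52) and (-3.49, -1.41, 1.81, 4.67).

(Σ|x_i - y_i|^4)^(1/4) = (|-0.5 - (-3.49)|^4 + |-4.59 - (-1.41)|^4 + |-3.85 - 1.81|^4 + |0.52 - 4.67|^4)^(1/4)
= (2.99^4 + 3.18^4 + 5.66^4 + 4.15^4)^(1/4) ≈ (79.9254 + 102.2606 + 1026.2797 + 296.6145)^(1/4) = (1505.0802)^(1/4) ≈ 6.2286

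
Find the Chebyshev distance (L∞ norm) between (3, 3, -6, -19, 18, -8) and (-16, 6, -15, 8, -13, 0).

max(|x_i - y_i|) = max(|3 - (-16)|, |3 - 6|, |-6 - (-15)|, |-19 - 8|, |18 - (-13)|, |-8 - 0|) = max(19, 3, 9, 27, 31, 8) = 31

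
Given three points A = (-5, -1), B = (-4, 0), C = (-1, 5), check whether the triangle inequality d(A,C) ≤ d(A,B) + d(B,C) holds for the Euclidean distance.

d(A,B) = √(1² + 1²) = √2 ≈ 1.4142, d(B,C) = √(3² + 5²) = √34 ≈ 5.831, d(A,C) = √(4² + 6²) = √52 ≈ 7.2111.
d(A,C) ≈ 7.2111 ≤ 1.4142 + 5.831 = 7.2452. Triangle inequality is satisfied.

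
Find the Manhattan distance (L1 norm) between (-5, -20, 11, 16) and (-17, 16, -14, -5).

Σ|x_i - y_i| = |-5 - (-17)| + |-20 - 16| + |11 - (-14)| + |16 - (-5)| = 12 + 36 + 25 + 21 = 94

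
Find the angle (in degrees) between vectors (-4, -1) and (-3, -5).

With u = (-4, -1), v = (-3, -5):
u·v = (-4)·(-3) + (-1)·(-5) = 12 + 5 = 17.
|u| = √((-4)² + (-1)²) = √17, |v| = √((-3)² + (-5)²) = √34, so |u||v| = √(17·34) = √578.
cos θ = (u·v)/(|u||v|) = 17/√578 ≈ 0.707107
θ = arccos(0.707107) ≈ 45°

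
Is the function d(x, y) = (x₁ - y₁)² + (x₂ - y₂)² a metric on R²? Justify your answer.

No. The squared Euclidean distance fails the triangle inequality. Counterexample: x = (0, 0), y = (2, 2), z = (4, 4). d(x,z) = 4² + 4² = 32, but d(x,y) + d(y,z) = (2² + 2²) + (2² + 2²) = 8 + 8 = 16. Since 32 > 16, the triangle inequality is violated. (Note: √d, the ordinary Euclidean distance, IS a metric.)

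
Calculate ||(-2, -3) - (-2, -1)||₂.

√(Σ(x_i - y_i)²) = √((-2 - (-2))² + (-3 - (-1))²)
= √(0² + (-2)²) = √(0 + 4) = √4 = 2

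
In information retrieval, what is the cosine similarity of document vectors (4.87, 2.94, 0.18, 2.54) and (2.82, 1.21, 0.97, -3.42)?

With u = (4.87, 2.94, 0.18, 2.54), v = (2.82, 1.21, 0.97, -3.42):
u·v = 4.87·2.82 + 2.94·1.21 + 0.18·0.97 + 2.54·(-3.42) = 13.7334 + 3.5574 + 0.1746 + (-8.6868) = 8.7786.
|u| = √(4.87² + 2.94² + 0.18² + 2.54²) = √(23.7169 + 8.6436 + 0.0324 + 6.4516) = √38.8445, |v| = √(2.82² + 1.21² + 0.97² + (-3.42)²) = √(7.9524 + 1.4641 + 0.9409 + 11.6964) = √22.0538.
cos θ = (u·v)/(|u||v|) = 8.7786/(√38.8445·√22.0538) ≈ 0.2999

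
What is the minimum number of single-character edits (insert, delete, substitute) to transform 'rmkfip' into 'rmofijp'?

Let D[i][j] be the edit distance between the first i characters of 'rmkfip' and the first j characters of 'rmofijp', with D[i][0] = i, D[0][j] = j, and D[i][j] = D[i-1][j-1] if the characters match, else 1 + min(D[i-1][j], D[i][j-1], D[i-1][j-1]). Filling the table (rows: prefixes of 'rmkfip', columns: prefixes of 'rmofijp'):
     ε  r  m  o  f  i  j  p
  ε  0  1  2  3  4  5  6  7
  r  1  0  1  2  3  4  5  6
  m  2  1  0  1  2  3  4  5
  k  3  2  1  1  2  3  4  5
  f  4  3  2  2  1  2  3  4
  i  5  4  3  3  2  1  2  3
  p  6  5  4  4  3  2  2  2
The bottom-right entry gives D[6][7] = 2, so no sequence of fewer than 2 edits works. Backtracking through the table gives one optimal edit sequence (2 edits):
  rmkfip → rmofip (sub k→o @3)
  rmofip → rmofijp (ins j @6)
Edit distance = 2.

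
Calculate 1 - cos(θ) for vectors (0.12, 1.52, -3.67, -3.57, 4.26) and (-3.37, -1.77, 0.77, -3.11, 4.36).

With u = (0.12, 1.52, -3.67, -3.57, 4.26), v = (-3.37, -1.77, 0.77, -3.11, 4.36):
u·v = 0.12·(-3.37) + 1.52·(-1.77) + (-3.67)·0.77 + (-3.57)·(-3.11) + 4.26·4.36 = (-0.4044) + (-2.6904) + (-2.8259) + 11.1027 + 18.5736 = 23.7556.
|u| = √(0.12² + 1.52² + (-3.67)² + (-3.57)² + 4.26²) = √(0.0144 + 2.3104 + 13.4689 + 12.7449 + 18.1476) = √46.6862, |v| = √((-3.37)² + (-1.77)² + 0.77² + (-3.11)² + 4.36²) = √(11.3569 + 3.1329 + 0.5929 + 9.6721 + 19.0096) = √43.7644.
cos θ = (u·v)/(|u||v|) = 23.7556/(√46.6862·√43.7644) ≈ 0.5255
Cosine distance = 1 - cos θ ≈ 1 - 0.5255 = 0.4745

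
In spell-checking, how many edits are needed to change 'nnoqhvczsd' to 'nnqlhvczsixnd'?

Let D[i][j] be the edit distance between the first i characters of 'nnoqhvczsd' and the first j characters of 'nnqlhvczsixnd', with D[i][0] = i, D[0][j] = j, and D[i][j] = D[i-1][j-1] if the characters match, else 1 + min(D[i-1][j], D[i][j-1], D[i-1][j-1]). Filling the table (rows: prefixes of 'nnoqhvczsd', columns: prefixes of 'nnqlhvczsixnd'):
     ε  n  n  q  l  h  v  c  z  s  i  x  n  d
  ε  0  1  2  3  4  5  6  7  8  9 10 11 12 13
  n  1  0  1  2  3  4  5  6  7  8  9 10 11 12
  n  2  1  0  1  2  3  4  5  6  7  8  9 10 11
  o  3  2  1  1  2  3  4  5  6  7  8  9 10 11
  q  4  3  2  1  2  3  4  5  6  7  8  9 10 11
  h  5  4  3  2  2  2  3  4  5  6  7  8  9 10
  v  6  5  4  3  3  3  2  3  4  5  6  7  8  9
  c  7  6  5  4  4  4  3  2  3  4  5  6  7  8
  z  8  7  6  5  5  5  4  3  2  3  4  5  6  7
  s  9  8  7  6  6  6  5  4  3  2  3  4  5  6
  d 10  9  8  7  7  7  6  5  4  3  3  4  5  5
The bottom-right entry gives D[10][13] = 5, so no sequence of fewer than 5 edits works. Backtracking through the table gives one optimal edit sequence (5 edits):
  nnoqhvczsd → nnqqhvczsd (sub o→q @3)
  nnqqhvczsd → nnqlhvczsd (sub q→l @4)
  nnqlhvczsd → nnqlhvczsid (ins i @10)
  nnqlhvczsid → nnqlhvczsixd (ins x @11)
  nnqlhvczsixd → nnqlhvczsixnd (ins n @12)
Edit distance = 5.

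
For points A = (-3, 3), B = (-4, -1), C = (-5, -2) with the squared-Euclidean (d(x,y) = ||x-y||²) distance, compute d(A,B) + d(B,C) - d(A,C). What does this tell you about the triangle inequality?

d(A,B) = 1² + 4² = 17, d(B,C) = 1² + 1² = 2, d(A,C) = 2² + 5² = 29.
d(A,B) + d(B,C) - d(A,C) = 17 + 2 - 29 = 19 - 29 = -10. This is < 0, so the triangle inequality FAILS for these points (squared-Euclidean is not a metric).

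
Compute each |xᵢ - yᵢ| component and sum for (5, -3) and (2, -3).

Σ|x_i - y_i| = |5 - 2| + |-3 - (-3)| = 3 + 0 = 3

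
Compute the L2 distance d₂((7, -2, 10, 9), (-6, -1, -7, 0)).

√(Σ(x_i - y_i)²) = √((7 - (-6))² + (-2 - (-1))² + (10 - (-7))² + (9 - 0)²)
= √(13² + (-1)² + 17² + 9²) = √(169 + 1 + 289 + 81) = √540 ≈ 23.2379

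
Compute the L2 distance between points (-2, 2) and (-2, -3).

(Σ|x_i - y_i|^2)^(1/2) = (|-2 - (-2)|^2 + |2 - (-3)|^2)^(1/2)
= (0^2 + 5^2)^(1/2) = (0 + 25)^(1/2) = (25)^(1/2) = 5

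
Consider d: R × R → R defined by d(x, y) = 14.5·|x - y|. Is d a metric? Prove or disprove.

Yes. Since |x - y| is a metric on R and 14.5 > 0, the positive scalar multiple 14.5·|x - y| is also a metric: scaling by a positive constant preserves non-negativity, identity (d=0 ⟺ |x-y|=0 ⟺ x=y), symmetry, and the triangle inequality.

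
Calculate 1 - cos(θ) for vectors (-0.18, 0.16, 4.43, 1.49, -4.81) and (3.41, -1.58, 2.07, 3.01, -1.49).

With u = (-0.18, 0.16, 4.43, 1.49, -4.81), v = (3.41, -1.58, 2.07, 3.01, -1.49):
u·v = (-0.18)·3.41 + 0.16·(-1.58) + 4.43·2.07 + 1.49·3.01 + (-4.81)·(-1.49) = (-0.6138) + (-0.2528) + 9.1701 + 4.4849 + 7.1669 = 19.9553.
|u| = √((-0.18)² + 0.16² + 4.43² + 1.49² + (-4.81)²) = √(0.0324 + 0.0256 + 19.6249 + 2.2201 + 23.1361) = √45.0391, |v| = √(3.41² + (-1.58)² + 2.07² + 3.01² + (-1.49)²) = √(11.6281 + 2.4964 + 4.2849 + 9.0601 + 2.2201) = √29.6896.
cos θ = (u·v)/(|u||v|) = 19.9553/(√45.0391·√29.6896) ≈ 0.5457
Cosine distance = 1 - cos θ ≈ 1 - 0.5457 = 0.4543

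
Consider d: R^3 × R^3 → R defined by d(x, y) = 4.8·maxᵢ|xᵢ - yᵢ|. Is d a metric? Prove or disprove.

Yes. The L∞ (Chebyshev) norm induces a metric on R^3, and multiplying a metric by a positive constant 4.8 > 0 preserves all four axioms: non-negativity (4.8·||x-y|| ≥ 0), identity (4.8·||x-y|| = 0 ⟺ ||x-y|| = 0 ⟺ x = y), symmetry (||x-y|| = ||y-x||), and the triangle inequality (4.8·||x-z|| ≤ 4.8·||x-y|| + 4.8·||y-z||). So d is a metric.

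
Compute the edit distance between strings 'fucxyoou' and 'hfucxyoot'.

Let D[i][j] be the edit distance between the first i characters of 'fucxyoou' and the first j characters of 'hfucxyoot', with D[i][0] = i, D[0][j] = j, and D[i][j] = D[i-1][j-1] if the characters match, else 1 + min(D[i-1][j], D[i][j-1], D[i-1][j-1]). Filling the table (rows: prefixes of 'fucxyoou', columns: prefixes of 'hfucxyoot'):
     ε  h  f  u  c  x  y  o  o  t
  ε  0  1  2  3  4  5  6  7  8  9
  f  1  1  1  2  3  4  5  6  7  8
  u  2  2  2  1  2  3  4  5  6  7
  c  3  3  3  2  1  2  3  4  5  6
  x  4  4  4  3  2  1  2  3  4  5
  y  5  5  5  4  3  2  1  2  3  4
  o  6  6  6  5  4  3  2  1  2  3
  o  7  7  7  6  5  4  3  2  1  2
  u  8  8  8  7  6  5  4  3  2  2
The bottom-right entry gives D[8][9] = 2, so no sequence of fewer than 2 edits works. Backtracking through the table gives one optimal edit sequence (2 edits):
  fucxyoou → hfucxyoou (ins h @1)
  hfucxyoou → hfucxyoot (sub u→t @9)
Edit distance = 2.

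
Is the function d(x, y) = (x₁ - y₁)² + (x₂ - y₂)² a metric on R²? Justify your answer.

No. The squared Euclidean distance fails the triangle inequality. Counterexample: x = (0, 0), y = (5, 1), z = (10, 2). d(x,z) = 10² + 2² = 104, but d(x,y) + d(y,z) = (5² + 1²) + (5² + 1²) = 26 + 26 = 52. Since 104 > 52, the triangle inequality is violated. (Note: √d, the ordinary Euclidean distance, IS a metric.)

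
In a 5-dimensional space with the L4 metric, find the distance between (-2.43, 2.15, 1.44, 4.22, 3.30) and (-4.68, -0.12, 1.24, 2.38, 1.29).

(Σ|x_i - y_i|^4)^(1/4) = (|-2.43 - (-4.68)|^4 + |2.15 - (-0.12)|^4 + |1.44 - 1.24|^4 + |4.22 - 2.38|^4 + |3.3 - 1.29|^4)^(1/4)
= (2.25^4 + 2.27^4 + 0.2^4 + 1.84^4 + 2.01^4)^(1/4) ≈ (25.6289 + 26.5524 + 0.0016 + 11.4623 + 16.3224)^(1/4) = (79.9676)^(1/4) ≈ 2.9904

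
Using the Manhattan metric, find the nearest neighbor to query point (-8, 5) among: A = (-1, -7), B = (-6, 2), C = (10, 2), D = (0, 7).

Distances: d(A) = 19, d(B) = 5, d(C) = 21, d(D) = 10. Nearest: B = (-6, 2) with distance 5.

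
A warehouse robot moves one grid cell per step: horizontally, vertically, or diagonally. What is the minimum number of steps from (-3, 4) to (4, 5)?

max(|x_i - y_i|) = max(|-3 - 4|, |4 - 5|) = max(7, 1) = 7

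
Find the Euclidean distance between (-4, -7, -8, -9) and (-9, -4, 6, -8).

√(Σ(x_i - y_i)²) = √((-4 - (-9))² + (-7 - (-4))² + (-8 - 6)² + (-9 - (-8))²)
= √(5² + (-3)² + (-14)² + (-1)²) = √(25 + 9 + 196 + 1) = √231 ≈ 15.1987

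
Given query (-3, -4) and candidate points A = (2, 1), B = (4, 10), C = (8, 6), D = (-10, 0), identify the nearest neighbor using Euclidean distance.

Distances: d(A) ≈ 7.0711, d(B) ≈ 15.6525, d(C) ≈ 14.8661, d(D) ≈ 8.0623. Nearest: A = (2, 1) with distance 7.0711.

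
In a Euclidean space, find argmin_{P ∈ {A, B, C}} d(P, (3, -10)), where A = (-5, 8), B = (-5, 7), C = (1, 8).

Distances: d(A) ≈ 19.6977, d(B) ≈ 18.7883, d(C) ≈ 18.1108. Nearest: C = (1, 8) with distance 18.1108.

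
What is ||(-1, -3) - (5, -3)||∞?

max(|x_i - y_i|) = max(|-1 - 5|, |-3 - (-3)|) = max(6, 0) = 6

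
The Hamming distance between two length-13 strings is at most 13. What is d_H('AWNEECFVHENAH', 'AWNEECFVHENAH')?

Differing positions: none. Hamming distance = 0. The maximum possible Hamming distance for length-13 strings is 13, so d_H/13 = 0/13 = 0.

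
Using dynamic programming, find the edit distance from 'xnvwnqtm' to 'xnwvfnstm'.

Let D[i][j] be the edit distance between the first i characters of 'xnvwnqtm' and the first j characters of 'xnwvfnstm', with D[i][0] = i, D[0][j] = j, and D[i][j] = D[i-1][j-1] if the characters match, else 1 + min(D[i-1][j], D[i][j-1], D[i-1][j-1]). Filling the table (rows: prefixes of 'xnvwnqtm', columns: prefixes of 'xnwvfnstm'):
     ε  x  n  w  v  f  n  s  t  m
  ε  0  1  2  3  4  5  6  7  8  9
  x  1  0  1  2  3  4  5  6  7  8
  n  2  1  0  1  2  3  4  5  6  7
  v  3  2  1  1  1  2  3  4  5  6
  w  4  3  2  1  2  2  3  4  5  6
  n  5  4  3  2  2  3  2  3  4  5
  q  6  5  4  3  3  3  3  3  4  5
  t  7  6  5  4  4  4  4  4  3  4
  m  8  7  6  5  5  5  5  5  4  3
The bottom-right entry gives D[8][9] = 3, so no sequence of fewer than 3 edits works. Backtracking through the table gives one optimal edit sequence (3 edits):
  xnvwnqtm → xnwvwnqtm (ins w @3)
  xnwvwnqtm → xnwvfnqtm (sub w→f @5)
  xnwvfnqtm → xnwvfnstm (sub q→s @7)
Edit distance = 3.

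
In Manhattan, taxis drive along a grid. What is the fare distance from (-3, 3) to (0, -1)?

Σ|x_i - y_i| = |-3 - 0| + |3 - (-1)| = 3 + 4 = 7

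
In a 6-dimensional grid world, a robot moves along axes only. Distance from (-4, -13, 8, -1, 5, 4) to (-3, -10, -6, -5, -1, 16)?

Σ|x_i - y_i| = |-4 - (-3)| + |-13 - (-10)| + |8 - (-6)| + |-1 - (-5)| + |5 - (-1)| + |4 - 16| = 1 + 3 + 14 + 4 + 6 + 12 = 40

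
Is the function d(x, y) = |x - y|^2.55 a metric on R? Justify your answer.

No. d(x,y) = |x-y|^2.55 fails the triangle inequality since p = 2.55 > 1. Counterexample: x = 0, y = 6, z = 18. d(x,z) = |0 - 18|^2.55 = 18^2.55 ≈ 1588.3452, but d(x,y) + d(y,z) = 6^2.55 + 12^2.55 ≈ 96.4463 + 564.8227 = 661.269. Since 1588.3452 > 661.269, the triangle inequality is violated.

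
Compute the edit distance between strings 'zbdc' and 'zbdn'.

Let D[i][j] be the edit distance between the first i characters of 'zbdc' and the first j characters of 'zbdn', with D[i][0] = i, D[0][j] = j, and D[i][j] = D[i-1][j-1] if the characters match, else 1 + min(D[i-1][j], D[i][j-1], D[i-1][j-1]). Filling the table (rows: prefixes of 'zbdc', columns: prefixes of 'zbdn'):
     ε  z  b  d  n
  ε  0  1  2  3  4
  z  1  0  1  2  3
  b  2  1  0  1  2
  d  3  2  1  0  1
  c  4  3  2  1  1
The bottom-right entry gives D[4][4] = 1, so no sequence of fewer than 1 edit works. Backtracking through the table gives one optimal edit sequence (1 edit):
  zbdc → zbdn (sub c→n @4)
Edit distance = 1.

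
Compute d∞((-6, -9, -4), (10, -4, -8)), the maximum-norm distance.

max(|x_i - y_i|) = max(|-6 - 10|, |-9 - (-4)|, |-4 - (-8)|) = max(16, 5, 4) = 16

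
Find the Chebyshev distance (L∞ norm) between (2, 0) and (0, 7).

max(|x_i - y_i|) = max(|2 - 0|, |0 - 7|) = max(2, 7) = 7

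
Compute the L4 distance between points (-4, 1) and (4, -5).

(Σ|x_i - y_i|^4)^(1/4) = (|-4 - 4|^4 + |1 - (-5)|^4)^(1/4)
= (8^4 + 6^4)^(1/4) = (4096 + 1296)^(1/4) = (5392)^(1/4) ≈ 8.5691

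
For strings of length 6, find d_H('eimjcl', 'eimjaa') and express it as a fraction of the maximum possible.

Differing positions: 5, 6. Hamming distance = 2. The maximum possible Hamming distance for length-6 strings is 6, so d_H/6 = 2/6 ≈ 0.3333.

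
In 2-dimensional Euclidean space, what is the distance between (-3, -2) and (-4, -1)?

√(Σ(x_i - y_i)²) = √((-3 - (-4))² + (-2 - (-1))²)
= √(1² + (-1)²) = √(1 + 1) = √2 ≈ 1.4142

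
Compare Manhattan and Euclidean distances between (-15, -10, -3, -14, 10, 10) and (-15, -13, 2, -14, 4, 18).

L1 = |-15 - (-15)| + |-10 - (-13)| + |-3 - 2| + |-14 - (-14)| + |10 - 4| + |10 - 18| = 0 + 3 + 5 + 0 + 6 + 8 = 22
L2 = √(0² + 3² + 5² + 0² + 6² + 8²) = √134 ≈ 11.5758
L1 ≥ L2 always (equality iff movement is along one axis); L1 > L2 here.
Ratio L1/L2 = 22/√134 ≈ 1.9005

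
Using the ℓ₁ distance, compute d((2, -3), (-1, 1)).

Σ|x_i - y_i| = |2 - (-1)| + |-3 - 1| = 3 + 4 = 7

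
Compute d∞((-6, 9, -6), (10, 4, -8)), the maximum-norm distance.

max(|x_i - y_i|) = max(|-6 - 10|, |9 - 4|, |-6 - (-8)|) = max(16, 5, 2) = 16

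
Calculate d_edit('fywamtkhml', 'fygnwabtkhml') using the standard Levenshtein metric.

Let D[i][j] be the edit distance between the first i characters of 'fywamtkhml' and the first j characters of 'fygnwabtkhml', with D[i][0] = i, D[0][j] = j, and D[i][j] = D[i-1][j-1] if the characters match, else 1 + min(D[i-1][j], D[i][j-1], D[i-1][j-1]). Filling the table (rows: prefixes of 'fywamtkhml', columns: prefixes of 'fygnwabtkhml'):
     ε  f  y  g  n  w  a  b  t  k  h  m  l
  ε  0  1  2  3  4  5  6  7  8  9 10 11 12
  f  1  0  1  2  3  4  5  6  7  8  9 10 11
  y  2  1  0  1  2  3  4  5  6  7  8  9 10
  w  3  2  1  1  2  2  3  4  5  6  7  8  9
  a  4  3  2  2  2  3  2  3  4  5  6  7  8
  m  5  4  3  3  3  3  3  3  4  5  6  6  7
  t  6  5  4  4  4  4  4  4  3  4  5  6  7
  k  7  6  5  5  5  5  5  5  4  3  4  5  6
  h  8  7  6  6  6  6  6  6  5  4  3  4  5
  m  9  8  7  7  7  7  7  7  6  5  4  3  4
  l 10  9  8  8  8  8  8  8  7  6  5  4  3
The bottom-right entry gives D[10][12] = 3, so no sequence of fewer than 3 edits works. Backtracking through the table gives one optimal edit sequence (3 edits):
  fywamtkhml → fygwamtkhml (ins g @3)
  fygwamtkhml → fygnwamtkhml (ins n @4)
  fygnwamtkhml → fygnwabtkhml (sub m→b @7)
Edit distance = 3.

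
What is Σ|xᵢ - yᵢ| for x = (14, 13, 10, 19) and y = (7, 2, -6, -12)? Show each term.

Σ|x_i - y_i| = |14 - 7| + |13 - 2| + |10 - (-6)| + |19 - (-12)| = 7 + 11 + 16 + 31 = 65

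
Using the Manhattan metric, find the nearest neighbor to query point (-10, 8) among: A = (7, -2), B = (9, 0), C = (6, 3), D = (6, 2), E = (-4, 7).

Distances: d(A) = 27, d(B) = 27, d(C) = 21, d(D) = 22, d(E) = 7. Nearest: E = (-4, 7) with distance 7.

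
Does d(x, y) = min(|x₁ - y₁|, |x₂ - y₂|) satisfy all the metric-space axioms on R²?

No. d fails identity of indiscernibles: take x = (-4, 0) and y = (-4, 9). Then d(x,y) = min(|-4 - (-4)|, |0 - 9|) = min(0, 9) = 0, yet x ≠ y.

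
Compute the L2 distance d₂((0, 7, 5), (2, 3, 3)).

√(Σ(x_i - y_i)²) = √((0 - 2)² + (7 - 3)² + (5 - 3)²)
= √((-2)² + 4² + 2²) = √(4 + 16 + 4) = √24 ≈ 4.899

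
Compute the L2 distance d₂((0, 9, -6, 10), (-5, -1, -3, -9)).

√(Σ(x_i - y_i)²) = √((0 - (-5))² + (9 - (-1))² + (-6 - (-3))² + (10 - (-9))²)
= √(5² + 10² + (-3)² + 19²) = √(25 + 100 + 9 + 361) = √495 ≈ 22.2486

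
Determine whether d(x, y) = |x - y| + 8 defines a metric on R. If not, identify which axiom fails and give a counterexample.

No. d fails identity of indiscernibles (specifically d(x,x) = 0): d(7, 7) = |7 - 7| + 8 = 0 + 8 = 8 ≠ 0.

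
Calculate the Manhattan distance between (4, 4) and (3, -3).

Σ|x_i - y_i| = |4 - 3| + |4 - (-3)| = 1 + 7 = 8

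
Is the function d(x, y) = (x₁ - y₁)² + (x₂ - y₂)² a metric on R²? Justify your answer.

No. The squared Euclidean distance fails the triangle inequality. Counterexample: x = (0, 0), y = (4, 1), z = (8, 2). d(x,z) = 8² + 2² = 68, but d(x,y) + d(y,z) = (4² + 1²) + (4² + 1²) = 17 + 17 = 34. Since 68 > 34, the triangle inequality is violated. (Note: √d, the ordinary Euclidean distance, IS a metric.)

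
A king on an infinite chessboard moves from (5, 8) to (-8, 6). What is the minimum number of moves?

max(|x_i - y_i|) = max(|5 - (-8)|, |8 - 6|) = max(13, 2) = 13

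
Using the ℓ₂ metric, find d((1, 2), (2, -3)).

√(Σ(x_i - y_i)²) = √((1 - 2)² + (2 - (-3))²)
= √((-1)² + 5²) = √(1 + 25) = √26 ≈ 5.099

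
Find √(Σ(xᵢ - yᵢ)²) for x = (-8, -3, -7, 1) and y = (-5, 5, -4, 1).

√(Σ(x_i - y_i)²) = √((-8 - (-5))² + (-3 - 5)² + (-7 - (-4))² + (1 - 1)²)
= √((-3)² + (-8)² + (-3)² + 0²) = √(9 + 64 + 9 + 0) = √82 ≈ 9.0554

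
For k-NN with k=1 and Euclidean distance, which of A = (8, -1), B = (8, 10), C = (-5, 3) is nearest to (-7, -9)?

Distances: d(A) = 17, d(B) ≈ 24.2074, d(C) ≈ 12.1655. Nearest: C = (-5, 3) with distance 12.1655.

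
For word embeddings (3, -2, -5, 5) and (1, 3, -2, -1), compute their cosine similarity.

With u = (3, -2, -5, 5), v = (1, 3, -2, -1):
u·v = 3·1 + (-2)·3 + (-5)·(-2) + 5·(-1) = 3 + (-6) + 10 + (-5) = 2.
|u| = √(3² + (-2)² + (-5)² + 5²) = √63, |v| = √(1² + 3² + (-2)² + (-1)²) = √15, so |u||v| = √(63·15) = √945.
cos θ = (u·v)/(|u||v|) = 2/√945 ≈ 0.0651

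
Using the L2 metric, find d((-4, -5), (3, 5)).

√(Σ(x_i - y_i)²) = √((-4 - 3)² + (-5 - 5)²)
= √((-7)² + (-10)²) = √(49 + 100) = √149 ≈ 12.2066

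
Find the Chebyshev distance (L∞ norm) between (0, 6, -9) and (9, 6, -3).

max(|x_i - y_i|) = max(|0 - 9|, |6 - 6|, |-9 - (-3)|) = max(9, 0, 6) = 9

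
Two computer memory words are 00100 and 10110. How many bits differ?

Differing positions: 1, 4. Hamming distance = 2.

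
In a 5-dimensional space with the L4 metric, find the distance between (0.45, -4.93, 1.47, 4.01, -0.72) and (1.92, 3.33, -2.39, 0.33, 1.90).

(Σ|x_i - y_i|^4)^(1/4) = (|0.45 - 1.92|^4 + |-4.93 - 3.33|^4 + |1.47 - (-2.39)|^4 + |4.01 - 0.33|^4 + |-0.72 - 1.9|^4)^(1/4)
= (1.47^4 + 8.26^4 + 3.86^4 + 3.68^4 + 2.62^4)^(1/4) ≈ (4.6695 + 4655.0054 + 221.9981 + 183.3966 + 47.12)^(1/4) = (5112.1896)^(1/4) ≈ 8.4557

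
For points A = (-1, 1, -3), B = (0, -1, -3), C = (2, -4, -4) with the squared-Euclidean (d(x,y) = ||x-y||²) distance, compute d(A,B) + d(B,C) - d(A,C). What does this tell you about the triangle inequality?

d(A,B) = 1² + 2² + 0² = 5, d(B,C) = 2² + 3² + 1² = 14, d(A,C) = 3² + 5² + 1² = 35.
d(A,B) + d(B,C) - d(A,C) = 5 + 14 - 35 = 19 - 35 = -16. This is < 0, so the triangle inequality FAILS for these points (squared-Euclidean is not a metric).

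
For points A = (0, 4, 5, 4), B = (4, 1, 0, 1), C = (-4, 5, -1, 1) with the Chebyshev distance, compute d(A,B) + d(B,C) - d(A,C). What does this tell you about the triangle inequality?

d(A,B) = max(4, 3, 5, 3) = 5, d(B,C) = max(8, 4, 1, 0) = 8, d(A,C) = max(4, 1, 6, 3) = 6.
d(A,B) + d(B,C) - d(A,C) = 5 + 8 - 6 = 13 - 6 = 7. This is ≥ 0, so the triangle inequality holds for these points.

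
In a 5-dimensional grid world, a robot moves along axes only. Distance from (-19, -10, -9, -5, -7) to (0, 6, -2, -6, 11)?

Σ|x_i - y_i| = |-19 - 0| + |-10 - 6| + |-9 - (-2)| + |-5 - (-6)| + |-7 - 11| = 19 + 16 + 7 + 1 + 18 = 61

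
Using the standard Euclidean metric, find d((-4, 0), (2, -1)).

√(Σ(x_i - y_i)²) = √((-4 - 2)² + (0 - (-1))²)
= √((-6)² + 1²) = √(36 + 1) = √37 ≈ 6.0828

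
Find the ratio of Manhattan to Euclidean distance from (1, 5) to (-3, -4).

L1 = |1 - (-3)| + |5 - (-4)| = 4 + 9 = 13
L2 = √(4² + 9²) = √97 ≈ 9.8489
L1 ≥ L2 always (equality iff movement is along one axis); L1 > L2 here.
Ratio L1/L2 = 13/√97 ≈ 1.32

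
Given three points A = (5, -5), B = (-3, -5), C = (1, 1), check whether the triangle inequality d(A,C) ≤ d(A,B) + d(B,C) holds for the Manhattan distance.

d(A,B) = 8 + 0 = 8, d(B,C) = 4 + 6 = 10, d(A,C) = 4 + 6 = 10.
d(A,C) = 10 ≤ 8 + 10 = 18. Triangle inequality is satisfied.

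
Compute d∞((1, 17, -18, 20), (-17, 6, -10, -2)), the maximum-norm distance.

max(|x_i - y_i|) = max(|1 - (-17)|, |17 - 6|, |-18 - (-10)|, |20 - (-2)|) = max(18, 11, 8, 22) = 22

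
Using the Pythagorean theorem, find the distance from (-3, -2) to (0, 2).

√(Σ(x_i - y_i)²) = √((-3 - 0)² + (-2 - 2)²)
= √((-3)² + (-4)²) = √(9 + 16) = √25 = 5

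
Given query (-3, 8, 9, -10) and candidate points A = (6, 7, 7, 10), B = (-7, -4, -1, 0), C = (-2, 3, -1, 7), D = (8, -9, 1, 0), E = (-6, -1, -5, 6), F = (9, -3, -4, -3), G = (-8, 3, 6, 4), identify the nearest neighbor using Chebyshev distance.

Distances: d(A) = 20, d(B) = 12, d(C) = 17, d(D) = 17, d(E) = 16, d(F) = 13, d(G) = 14. Nearest: B = (-7, -4, -1, 0) with distance 12.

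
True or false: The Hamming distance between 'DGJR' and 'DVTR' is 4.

Differing positions: 2, 3. Hamming distance = 2, so the claim that d_H = 4 is false.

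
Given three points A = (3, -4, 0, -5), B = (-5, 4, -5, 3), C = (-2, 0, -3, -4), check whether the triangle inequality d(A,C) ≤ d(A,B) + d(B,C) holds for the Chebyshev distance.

d(A,B) = max(8, 8, 5, 8) = 8, d(B,C) = max(3, 4, 2, 7) = 7, d(A,C) = max(5, 4, 3, 1) = 5.
d(A,C) = 5 ≤ 8 + 7 = 15. Triangle inequality is satisfied.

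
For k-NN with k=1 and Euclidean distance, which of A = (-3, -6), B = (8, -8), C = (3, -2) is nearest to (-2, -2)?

Distances: d(A) ≈ 4.1231, d(B) ≈ 11.6619, d(C) = 5. Nearest: A = (-3, -6) with distance 4.1231.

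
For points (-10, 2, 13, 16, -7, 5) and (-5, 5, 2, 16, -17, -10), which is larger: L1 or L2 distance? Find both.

L1 = |-10 - (-5)| + |2 - 5| + |13 - 2| + |16 - 16| + |-7 - (-17)| + |5 - (-10)| = 5 + 3 + 11 + 0 + 10 + 15 = 44
L2 = √(5² + 3² + 11² + 0² + 10² + 15²) = √480 ≈ 21.9089
L1 ≥ L2 always (equality iff movement is along one axis); L1 > L2 here.
Ratio L1/L2 = 44/√480 ≈ 2.0083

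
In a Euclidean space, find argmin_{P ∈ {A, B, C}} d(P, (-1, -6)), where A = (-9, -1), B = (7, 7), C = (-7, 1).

Distances: d(A) ≈ 9.434, d(B) ≈ 15.2643, d(C) ≈ 9.2195. Nearest: C = (-7, 1) with distance 9.2195.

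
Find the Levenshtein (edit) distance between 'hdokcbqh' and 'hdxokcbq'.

Let D[i][j] be the edit distance between the first i characters of 'hdokcbqh' and the first j characters of 'hdxokcbq', with D[i][0] = i, D[0][j] = j, and D[i][j] = D[i-1][j-1] if the characters match, else 1 + min(D[i-1][j], D[i][j-1], D[i-1][j-1]). Filling the table (rows: prefixes of 'hdokcbqh', columns: prefixes of 'hdxokcbq'):
     ε  h  d  x  o  k  c  b  q
  ε  0  1  2  3  4  5  6  7  8
  h  1  0  1  2  3  4  5  6  7
  d  2  1  0  1  2  3  4  5  6
  o  3  2  1  1  1  2  3  4  5
  k  4  3  2  2  2  1  2  3  4
  c  5  4  3  3  3  2  1  2  3
  b  6  5  4  4  4  3  2  1  2
  q  7  6  5  5  5  4  3  2  1
  h  8  7  6  6  6  5  4  3  2
The bottom-right entry gives D[8][8] = 2, so no sequence of fewer than 2 edits works. Backtracking through the table gives one optimal edit sequence (2 edits):
  hdokcbqh → hdxokcbqh (ins x @3)
  hdxokcbqh → hdxokcbq (del h @9)
Edit distance = 2.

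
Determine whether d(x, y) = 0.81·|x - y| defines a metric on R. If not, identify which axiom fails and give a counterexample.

Yes. Since |x - y| is a metric on R and 0.81 > 0, the positive scalar multiple 0.81·|x - y| is also a metric: scaling by a positive constant preserves non-negativity, identity (d=0 ⟺ |x-y|=0 ⟺ x=y), symmetry, and the triangle inequality.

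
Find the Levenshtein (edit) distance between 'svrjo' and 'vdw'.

Let D[i][j] be the edit distance between the first i characters of 'svrjo' and the first j characters of 'vdw', with D[i][0] = i, D[0][j] = j, and D[i][j] = D[i-1][j-1] if the characters match, else 1 + min(D[i-1][j], D[i][j-1], D[i-1][j-1]). Filling the table (rows: prefixes of 'svrjo', columns: prefixes of 'vdw'):
     ε  v  d  w
  ε  0  1  2  3
  s  1  1  2  3
  v  2  1  2  3
  r  3  2  2  3
  j  4  3  3  3
  o  5  4  4  4
The bottom-right entry gives D[5][3] = 4, so no sequence of fewer than 4 edits works. Backtracking through the table gives one optimal edit sequence (4 edits):
  svrjo → vrjo (del s @1)
  vrjo → vjo (del r @2)
  vjo → vdo (sub j→d @2)
  vdo → vdw (sub o→w @3)
Edit distance = 4.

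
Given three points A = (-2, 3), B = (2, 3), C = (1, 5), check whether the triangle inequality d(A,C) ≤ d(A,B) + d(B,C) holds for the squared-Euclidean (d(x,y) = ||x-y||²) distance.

d(A,B) = 4² + 0² = 16, d(B,C) = 1² + 2² = 5, d(A,C) = 3² + 2² = 13.
d(A,C) = 13 ≤ 16 + 5 = 21. Triangle inequality is satisfied.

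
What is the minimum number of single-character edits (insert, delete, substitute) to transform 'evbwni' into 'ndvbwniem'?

Let D[i][j] be the edit distance between the first i characters of 'evbwni' and the first j characters of 'ndvbwniem', with D[i][0] = i, D[0][j] = j, and D[i][j] = D[i-1][j-1] if the characters match, else 1 + min(D[i-1][j], D[i][j-1], D[i-1][j-1]). Filling the table (rows: prefixes of 'evbwni', columns: prefixes of 'ndvbwniem'):
     ε  n  d  v  b  w  n  i  e  m
  ε  0  1  2  3  4  5  6  7  8  9
  e  1  1  2  3  4  5  6  7  7  8
  v  2  2  2  2  3  4  5  6  7  8
  b  3  3  3  3  2  3  4  5  6  7
  w  4  4  4  4  3  2  3  4  5  6
  n  5  4  5  5  4  3  2  3  4  5
  i  6  5  5  6  5  4  3  2  3  4
The bottom-right entry gives D[6][9] = 4, so no sequence of fewer than 4 edits works. Backtracking through the table gives one optimal edit sequence (4 edits):
  evbwni → nevbwni (ins n @1)
  nevbwni → ndvbwni (sub e→d @2)
  ndvbwni → ndvbwnie (ins e @8)
  ndvbwnie → ndvbwniem (ins m @9)
Edit distance = 4.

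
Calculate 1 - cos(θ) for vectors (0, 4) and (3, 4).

With u = (0, 4), v = (3, 4):
u·v = 0·3 + 4·4 = 0 + 16 = 16.
|u| = √(0² + 4²) = √16, |v| = √(3² + 4²) = √25, so |u||v| = √(16·25) = √400 = 20.
cos θ = (u·v)/(|u||v|) = 16/20 = 0.8
Cosine distance = 1 - cos θ = 1 - 0.8 = 0.2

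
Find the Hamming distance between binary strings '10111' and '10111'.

Differing positions: none. Hamming distance = 0.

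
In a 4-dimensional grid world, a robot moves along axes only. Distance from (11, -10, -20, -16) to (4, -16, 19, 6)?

Σ|x_i - y_i| = |11 - 4| + |-10 - (-16)| + |-20 - 19| + |-16 - 6| = 7 + 6 + 39 + 22 = 74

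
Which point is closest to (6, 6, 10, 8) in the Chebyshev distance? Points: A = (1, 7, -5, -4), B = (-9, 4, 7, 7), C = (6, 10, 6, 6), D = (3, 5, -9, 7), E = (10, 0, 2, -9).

Distances: d(A) = 15, d(B) = 15, d(C) = 4, d(D) = 19, d(E) = 17. Nearest: C = (6, 10, 6, 6) with distance 4.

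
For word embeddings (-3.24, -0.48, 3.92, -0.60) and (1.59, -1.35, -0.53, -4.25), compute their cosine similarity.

With u = (-3.24, -0.48, 3.92, -0.60), v = (1.59, -1.35, -0.53, -4.25):
u·v = (-3.24)·1.59 + (-0.48)·(-1.35) + 3.92·(-0.53) + (-0.6)·(-4.25) = (-5.1516) + 0.648 + (-2.0776) + 2.55 = -4.0312.
|u| = √((-3.24)² + (-0.48)² + 3.92² + (-0.6)²) = √(10.4976 + 0.2304 + 15.3664 + 0.36) = √26.4544, |v| = √(1.59² + (-1.35)² + (-0.53)² + (-4.25)²) = √(2.5281 + 1.8225 + 0.2809 + 18.0625) = √22.694.
cos θ = (u·v)/(|u||v|) = -4.0312/(√26.4544·√22.694) ≈ -0.1645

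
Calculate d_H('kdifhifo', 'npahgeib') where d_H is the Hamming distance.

Differing positions: 1, 2, 3, 4, 5, 6, 7, 8. Hamming distance = 8.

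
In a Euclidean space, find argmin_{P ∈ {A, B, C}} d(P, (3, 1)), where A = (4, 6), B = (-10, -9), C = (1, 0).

Distances: d(A) ≈ 5.099, d(B) ≈ 16.4012, d(C) ≈ 2.2361. Nearest: C = (1, 0) with distance 2.2361.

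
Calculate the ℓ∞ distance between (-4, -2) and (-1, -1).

max(|x_i - y_i|) = max(|-4 - (-1)|, |-2 - (-1)|) = max(3, 1) = 3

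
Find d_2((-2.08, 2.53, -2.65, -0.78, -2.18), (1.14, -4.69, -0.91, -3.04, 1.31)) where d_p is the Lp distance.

(Σ|x_i - y_i|^2)^(1/2) = (|-2.08 - 1.14|^2 + |2.53 - (-4.69)|^2 + |-2.65 - (-0.91)|^2 + |-0.78 - (-3.04)|^2 + |-2.18 - 1.31|^2)^(1/2)
= (3.22^2 + 7.22^2 + 1.74^2 + 2.26^2 + 3.49^2)^(1/2) = (10.3684 + 52.1284 + 3.0276 + 5.1076 + 12.1801)^(1/2) = (82.8121)^(1/2) ≈ 9.1001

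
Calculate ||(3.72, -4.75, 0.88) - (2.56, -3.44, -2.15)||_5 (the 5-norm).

(Σ|x_i - y_i|^5)^(1/5) = (|3.72 - 2.56|^5 + |-4.75 - (-3.44)|^5 + |0.88 - (-2.15)|^5)^(1/5)
= (1.16^5 + 1.31^5 + 3.03^5)^(1/5) ≈ (2.1003 + 3.8579 + 255.3954)^(1/5) = (261.3536)^(1/5) ≈ 3.044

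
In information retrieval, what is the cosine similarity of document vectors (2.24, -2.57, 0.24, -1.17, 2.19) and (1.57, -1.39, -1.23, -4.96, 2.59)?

With u = (2.24, -2.57, 0.24, -1.17, 2.19), v = (1.57, -1.39, -1.23, -4.96, 2.59):
u·v = 2.24·1.57 + (-2.57)·(-1.39) + 0.24·(-1.23) + (-1.17)·(-4.96) + 2.19·2.59 = 3.5168 + 3.5723 + (-0.2952) + 5.8032 + 5.6721 = 18.2692.
|u| = √(2.24² + (-2.57)² + 0.24² + (-1.17)² + 2.19²) = √(5.0176 + 6.6049 + 0.0576 + 1.3689 + 4.7961) = √17.8451, |v| = √(1.57² + (-1.39)² + (-1.23)² + (-4.96)² + 2.59²) = √(2.4649 + 1.9321 + 1.5129 + 24.6016 + 6.7081) = √37.2196.
cos θ = (u·v)/(|u||v|) = 18.2692/(√17.8451·√37.2196) ≈ 0.7089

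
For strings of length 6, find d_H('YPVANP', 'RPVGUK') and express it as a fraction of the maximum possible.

Differing positions: 1, 4, 5, 6. Hamming distance = 4. The maximum possible Hamming distance for length-6 strings is 6, so d_H/6 = 4/6 ≈ 0.6667.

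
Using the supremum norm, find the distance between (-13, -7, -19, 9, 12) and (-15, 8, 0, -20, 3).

max(|x_i - y_i|) = max(|-13 - (-15)|, |-7 - 8|, |-19 - 0|, |9 - (-20)|, |12 - 3|) = max(2, 15, 19, 29, 9) = 29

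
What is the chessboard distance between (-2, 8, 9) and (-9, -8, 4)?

max(|x_i - y_i|) = max(|-2 - (-9)|, |8 - (-8)|, |9 - 4|) = max(7, 16, 5) = 16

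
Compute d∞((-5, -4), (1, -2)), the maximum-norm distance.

max(|x_i - y_i|) = max(|-5 - 1|, |-4 - (-2)|) = max(6, 2) = 6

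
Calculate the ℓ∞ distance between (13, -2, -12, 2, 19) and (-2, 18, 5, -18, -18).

max(|x_i - y_i|) = max(|13 - (-2)|, |-2 - 18|, |-12 - 5|, |2 - (-18)|, |19 - (-18)|) = max(15, 20, 17, 20, 37) = 37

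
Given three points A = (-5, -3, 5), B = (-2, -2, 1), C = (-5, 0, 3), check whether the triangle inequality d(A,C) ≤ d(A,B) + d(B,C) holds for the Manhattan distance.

d(A,B) = 3 + 1 + 4 = 8, d(B,C) = 3 + 2 + 2 = 7, d(A,C) = 0 + 3 + 2 = 5.
d(A,C) = 5 ≤ 8 + 7 = 15. Triangle inequality is satisfied.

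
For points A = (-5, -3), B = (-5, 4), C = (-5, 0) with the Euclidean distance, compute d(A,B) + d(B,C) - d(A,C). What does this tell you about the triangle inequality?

d(A,B) = √(0² + 7²) = √49 = 7, d(B,C) = √(0² + 4²) = √16 = 4, d(A,C) = √(0² + 3²) = √9 = 3.
d(A,B) + d(B,C) - d(A,C) = 7 + 4 - 3 = 11 - 3 = 8. This is ≥ 0, so the triangle inequality holds for these points.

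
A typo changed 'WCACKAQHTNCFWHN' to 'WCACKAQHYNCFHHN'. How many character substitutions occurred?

Differing positions: 9, 13. Hamming distance = 2.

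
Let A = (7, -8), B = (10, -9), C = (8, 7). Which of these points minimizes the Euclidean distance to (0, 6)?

Distances: d(A) ≈ 15.6525, d(B) ≈ 18.0278, d(C) ≈ 8.0623. Nearest: C = (8, 7) with distance 8.0623.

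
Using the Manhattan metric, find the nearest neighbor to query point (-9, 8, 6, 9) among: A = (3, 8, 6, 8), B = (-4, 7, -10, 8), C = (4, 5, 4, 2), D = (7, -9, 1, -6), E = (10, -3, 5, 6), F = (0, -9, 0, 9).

Distances: d(A) = 13, d(B) = 23, d(C) = 25, d(D) = 53, d(E) = 34, d(F) = 32. Nearest: A = (3, 8, 6, 8) with distance 13.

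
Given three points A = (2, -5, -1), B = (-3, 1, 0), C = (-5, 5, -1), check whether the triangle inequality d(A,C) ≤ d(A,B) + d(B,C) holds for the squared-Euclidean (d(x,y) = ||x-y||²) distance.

d(A,B) = 5² + 6² + 1² = 62, d(B,C) = 2² + 4² + 1² = 21, d(A,C) = 7² + 10² + 0² = 149.
d(A,C) = 149 > 62 + 21 = 83. Triangle inequality is VIOLATED. (Squared-Euclidean is not a metric — this is a counterexample.)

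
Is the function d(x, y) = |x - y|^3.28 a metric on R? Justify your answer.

No. d(x,y) = |x-y|^3.28 fails the triangle inequality since p = 3.28 > 1. Counterexample: x = 2, y = 14, z = 20. d(x,z) = |2 - 20|^3.28 = 18^3.28 ≈ 13100.6793, but d(x,y) + d(y,z) = 12^3.28 + 6^3.28 ≈ 3465.0897 + 356.7271 = 3821.8168. Since 13100.6793 > 3821.8168, the triangle inequality is violated.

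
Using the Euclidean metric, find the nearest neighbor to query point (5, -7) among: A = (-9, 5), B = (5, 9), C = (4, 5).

Distances: d(A) ≈ 18.4391, d(B) = 16, d(C) ≈ 12.0416. Nearest: C = (4, 5) with distance 12.0416.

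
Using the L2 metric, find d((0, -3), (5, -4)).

√(Σ(x_i - y_i)²) = √((0 - 5)² + (-3 - (-4))²)
= √((-5)² + 1²) = √(25 + 1) = √26 ≈ 5.099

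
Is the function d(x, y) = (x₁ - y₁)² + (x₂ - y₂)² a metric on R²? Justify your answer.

No. The squared Euclidean distance fails the triangle inequality. Counterexample: x = (0, 0), y = (3, 2), z = (6, 4). d(x,z) = 6² + 4² = 52, but d(x,y) + d(y,z) = (3² + 2²) + (3² + 2²) = 13 + 13 = 26. Since 52 > 26, the triangle inequality is violated. (Note: √d, the ordinary Euclidean distance, IS a metric.)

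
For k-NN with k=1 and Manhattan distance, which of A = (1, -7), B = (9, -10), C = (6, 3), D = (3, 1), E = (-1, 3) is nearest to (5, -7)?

Distances: d(A) = 4, d(B) = 7, d(C) = 11, d(D) = 10, d(E) = 16. Nearest: A = (1, -7) with distance 4.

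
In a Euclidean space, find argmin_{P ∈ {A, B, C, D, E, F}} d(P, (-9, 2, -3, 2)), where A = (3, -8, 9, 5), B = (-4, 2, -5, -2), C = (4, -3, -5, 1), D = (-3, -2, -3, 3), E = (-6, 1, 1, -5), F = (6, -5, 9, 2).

Distances: d(A) ≈ 19.9249, d(B) ≈ 6.7082, d(C) ≈ 14.1067, d(D) ≈ 7.2801, d(E) ≈ 8.6603, d(F) ≈ 20.445. Nearest: B = (-4, 2, -5, -2) with distance 6.7082.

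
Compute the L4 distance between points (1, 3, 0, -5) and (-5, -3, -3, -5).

(Σ|x_i - y_i|^4)^(1/4) = (|1 - (-5)|^4 + |3 - (-3)|^4 + |0 - (-3)|^4 + |-5 - (-5)|^4)^(1/4)
= (6^4 + 6^4 + 3^4 + 0^4)^(1/4) = (1296 + 1296 + 81 + 0)^(1/4) = (2673)^(1/4) ≈ 7.1903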